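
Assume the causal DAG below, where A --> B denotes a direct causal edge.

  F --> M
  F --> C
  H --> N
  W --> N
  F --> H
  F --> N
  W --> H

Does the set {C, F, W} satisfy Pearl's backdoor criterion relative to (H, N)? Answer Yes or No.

Backdoor paths from H to N (paths whose first edge points into H):
  P1: H <- F -> N
  P2: H <- W -> N
Condition 1 (no descendant of H in the set): holds — descendants of H are {N}; none are in {C, F, W}.
Condition 2 (every backdoor path blocked by {C, F, W}):
  P1: blocked at fork node F ∈ conditioning set.
  P2: blocked at fork node W ∈ conditioning set.
{C, F, W} satisfies the backdoor criterion.

Yes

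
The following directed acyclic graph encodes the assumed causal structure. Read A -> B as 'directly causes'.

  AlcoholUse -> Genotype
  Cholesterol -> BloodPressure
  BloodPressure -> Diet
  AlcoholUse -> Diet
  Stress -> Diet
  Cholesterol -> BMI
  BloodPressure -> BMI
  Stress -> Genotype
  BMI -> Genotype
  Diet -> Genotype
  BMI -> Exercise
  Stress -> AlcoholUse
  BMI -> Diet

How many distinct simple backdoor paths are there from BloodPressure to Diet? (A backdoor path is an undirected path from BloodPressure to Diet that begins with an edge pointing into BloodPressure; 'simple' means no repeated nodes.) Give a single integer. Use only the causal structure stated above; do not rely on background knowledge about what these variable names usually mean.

6

A backdoor path from BloodPressure to Diet is any simple undirected path whose first edge points into BloodPressure (i.e. leaves BloodPressure via a parent).
Parents of BloodPressure: {Cholesterol}.
Enumerating:
  P1: BloodPressure <- Cholesterol -> BMI -> Diet
  P2: BloodPressure <- Cholesterol -> BMI -> Genotype <- Stress -> AlcoholUse -> Diet
  P3: BloodPressure <- Cholesterol -> BMI -> Genotype <- Stress -> Diet
  P4: BloodPressure <- Cholesterol -> BMI -> Genotype <- AlcoholUse <- Stress -> Diet
  P5: BloodPressure <- Cholesterol -> BMI -> Genotype <- AlcoholUse -> Diet
  P6: BloodPressure <- Cholesterol -> BMI -> Genotype <- Diet
That exhausts the simple backdoor paths. Count: 6.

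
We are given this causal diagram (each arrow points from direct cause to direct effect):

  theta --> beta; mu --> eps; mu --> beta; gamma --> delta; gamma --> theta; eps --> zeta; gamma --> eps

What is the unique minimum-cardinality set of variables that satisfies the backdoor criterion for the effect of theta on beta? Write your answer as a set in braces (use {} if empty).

{}

Variables eligible for adjustment (non-descendants of theta, excluding theta and beta): {delta, eps, gamma, mu, zeta}.
Backdoor paths from theta to beta:
  P1: theta <- gamma -> eps <- mu -> beta
Each backdoor path contains an unconditioned collider, so every path is already blocked with the empty conditioning set:
  P1: blocked at collider eps (neither it nor any descendant is in the conditioning set).
The empty set is therefore the unique smallest valid set.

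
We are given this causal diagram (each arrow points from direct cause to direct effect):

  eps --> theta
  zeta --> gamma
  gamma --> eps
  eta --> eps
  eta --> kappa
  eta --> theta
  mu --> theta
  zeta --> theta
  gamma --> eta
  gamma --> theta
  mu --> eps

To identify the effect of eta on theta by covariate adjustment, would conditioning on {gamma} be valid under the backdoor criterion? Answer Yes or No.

Yes

Backdoor paths from eta to theta (paths whose first edge points into eta):
  P1: eta <- gamma <- zeta -> theta
  P2: eta <- gamma -> eps <- mu -> theta
  P3: eta <- gamma -> eps -> theta
  P4: eta <- gamma -> theta
Condition 1 (no descendant of eta in the set): holds — descendants of eta are {eps, kappa, theta}; none are in {gamma}.
Condition 2 (every backdoor path blocked by {gamma}):
  P1: blocked at chain node gamma ∈ conditioning set.
  P2: blocked at fork node gamma ∈ conditioning set.
  P3: blocked at fork node gamma ∈ conditioning set.
  P4: blocked at fork node gamma ∈ conditioning set.
{gamma} satisfies the backdoor criterion.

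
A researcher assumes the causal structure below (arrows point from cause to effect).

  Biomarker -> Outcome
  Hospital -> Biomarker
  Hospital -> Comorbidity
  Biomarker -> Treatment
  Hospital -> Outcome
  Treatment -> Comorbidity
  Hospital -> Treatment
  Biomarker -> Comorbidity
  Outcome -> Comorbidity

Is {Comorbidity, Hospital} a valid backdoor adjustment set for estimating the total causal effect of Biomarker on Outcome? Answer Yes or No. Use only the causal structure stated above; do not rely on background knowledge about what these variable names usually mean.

Backdoor paths from Biomarker to Outcome (paths whose first edge points into Biomarker):
  P1: Biomarker <- Hospital -> Treatment -> Comorbidity <- Outcome
  P2: Biomarker <- Hospital -> Outcome
  P3: Biomarker <- Hospital -> Comorbidity <- Outcome
Condition 1 (no descendant of Biomarker in the set): FAILS — Comorbidity is a descendant of Biomarker.
Condition 2 (every backdoor path blocked by {Comorbidity, Hospital}):
  P1: blocked at fork node Hospital ∈ conditioning set.
  P2: blocked at fork node Hospital ∈ conditioning set.
  P3: blocked at fork node Hospital ∈ conditioning set.
{Comorbidity, Hospital} does not satisfy the backdoor criterion.

No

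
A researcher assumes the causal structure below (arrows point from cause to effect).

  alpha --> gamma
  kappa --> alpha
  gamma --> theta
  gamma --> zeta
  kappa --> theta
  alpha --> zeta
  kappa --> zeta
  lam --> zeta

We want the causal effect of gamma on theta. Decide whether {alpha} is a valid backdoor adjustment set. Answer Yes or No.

Yes

Backdoor paths from gamma to theta (paths whose first edge points into gamma):
  P1: gamma <- alpha <- kappa -> theta
  P2: gamma <- alpha -> zeta <- kappa -> theta
Condition 1 (no descendant of gamma in the set): holds — descendants of gamma are {theta, zeta}; none are in {alpha}.
Condition 2 (every backdoor path blocked by {alpha}):
  P1: blocked at chain node alpha ∈ conditioning set.
  P2: blocked at fork node alpha ∈ conditioning set.
{alpha} satisfies the backdoor criterion.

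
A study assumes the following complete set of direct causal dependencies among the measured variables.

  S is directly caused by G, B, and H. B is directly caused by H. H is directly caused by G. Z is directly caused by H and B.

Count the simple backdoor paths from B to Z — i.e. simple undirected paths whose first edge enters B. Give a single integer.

A backdoor path from B to Z is any simple undirected path whose first edge points into B (i.e. leaves B via a parent).
Parents of B: {H}.
Enumerating:
  P1: B <- H -> Z
That exhausts the simple backdoor paths. Count: 1.

1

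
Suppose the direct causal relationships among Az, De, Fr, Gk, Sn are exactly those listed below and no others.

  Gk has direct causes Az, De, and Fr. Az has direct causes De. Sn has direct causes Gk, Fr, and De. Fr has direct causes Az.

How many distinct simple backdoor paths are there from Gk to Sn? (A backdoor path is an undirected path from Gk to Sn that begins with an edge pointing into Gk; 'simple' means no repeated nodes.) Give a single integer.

6

A backdoor path from Gk to Sn is any simple undirected path whose first edge points into Gk (i.e. leaves Gk via a parent).
Parents of Gk: {Az, De, Fr}.
Enumerating:
  P1: Gk <- De -> Az -> Fr -> Sn
  P2: Gk <- De -> Sn
  P3: Gk <- Az <- De -> Sn
  P4: Gk <- Az -> Fr -> Sn
  P5: Gk <- Fr <- Az <- De -> Sn
  P6: Gk <- Fr -> Sn
That exhausts the simple backdoor paths. Count: 6.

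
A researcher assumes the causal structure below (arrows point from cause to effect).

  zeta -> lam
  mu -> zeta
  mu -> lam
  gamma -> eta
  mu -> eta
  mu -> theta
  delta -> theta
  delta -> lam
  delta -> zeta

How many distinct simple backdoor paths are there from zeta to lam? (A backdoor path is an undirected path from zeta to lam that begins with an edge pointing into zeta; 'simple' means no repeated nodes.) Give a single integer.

A backdoor path from zeta to lam is any simple undirected path whose first edge points into zeta (i.e. leaves zeta via a parent).
Parents of zeta: {delta, mu}.
Enumerating:
  P1: zeta <- mu -> theta <- delta -> lam
  P2: zeta <- mu -> lam
  P3: zeta <- delta -> theta <- mu -> lam
  P4: zeta <- delta -> lam
That exhausts the simple backdoor paths. Count: 4.

4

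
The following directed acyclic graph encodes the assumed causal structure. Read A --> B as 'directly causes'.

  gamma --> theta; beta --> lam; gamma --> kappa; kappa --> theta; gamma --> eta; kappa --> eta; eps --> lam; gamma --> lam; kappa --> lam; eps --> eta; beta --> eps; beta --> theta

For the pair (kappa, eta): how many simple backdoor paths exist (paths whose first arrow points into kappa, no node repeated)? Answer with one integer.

5

A backdoor path from kappa to eta is any simple undirected path whose first edge points into kappa (i.e. leaves kappa via a parent).
Parents of kappa: {gamma}.
Enumerating:
  P1: kappa <- gamma -> lam <- beta -> eps -> eta
  P2: kappa <- gamma -> lam <- eps -> eta
  P3: kappa <- gamma -> theta <- beta -> eps -> eta
  P4: kappa <- gamma -> theta <- beta -> lam <- eps -> eta
  P5: kappa <- gamma -> eta
That exhausts the simple backdoor paths. Count: 5.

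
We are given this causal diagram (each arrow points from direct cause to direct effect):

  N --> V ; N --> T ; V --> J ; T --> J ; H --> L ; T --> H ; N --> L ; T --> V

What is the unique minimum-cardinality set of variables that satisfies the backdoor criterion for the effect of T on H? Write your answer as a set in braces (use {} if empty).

Variables eligible for adjustment (non-descendants of T, excluding T and H): {N}.
Backdoor paths from T to H:
  P1: T <- N -> L <- H
Each backdoor path contains an unconditioned collider, so every path is already blocked with the empty conditioning set:
  P1: blocked at collider L (neither it nor any descendant is in the conditioning set).
The empty set is therefore the unique smallest valid set.

{}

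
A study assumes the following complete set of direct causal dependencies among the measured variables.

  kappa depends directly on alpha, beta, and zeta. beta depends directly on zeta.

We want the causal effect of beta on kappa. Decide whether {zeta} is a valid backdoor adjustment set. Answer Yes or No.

Yes

Backdoor paths from beta to kappa (paths whose first edge points into beta):
  P1: beta <- zeta -> kappa
Condition 1 (no descendant of beta in the set): holds — descendants of beta are {kappa}; none are in {zeta}.
Condition 2 (every backdoor path blocked by {zeta}):
  P1: blocked at fork node zeta ∈ conditioning set.
{zeta} satisfies the backdoor criterion.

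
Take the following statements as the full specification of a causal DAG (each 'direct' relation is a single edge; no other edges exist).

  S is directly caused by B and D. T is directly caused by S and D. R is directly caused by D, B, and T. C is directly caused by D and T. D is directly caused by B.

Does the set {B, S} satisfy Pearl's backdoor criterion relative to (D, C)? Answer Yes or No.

Backdoor paths from D to C (paths whose first edge points into D):
  P1: D <- B -> S -> T -> C
  P2: D <- B -> R <- T -> C
Condition 1 (no descendant of D in the set): FAILS — S is a descendant of D.
Condition 2 (every backdoor path blocked by {B, S}):
  P1: blocked at fork node B ∈ conditioning set.
  P2: blocked at fork node B ∈ conditioning set.
{B, S} does not satisfy the backdoor criterion.

No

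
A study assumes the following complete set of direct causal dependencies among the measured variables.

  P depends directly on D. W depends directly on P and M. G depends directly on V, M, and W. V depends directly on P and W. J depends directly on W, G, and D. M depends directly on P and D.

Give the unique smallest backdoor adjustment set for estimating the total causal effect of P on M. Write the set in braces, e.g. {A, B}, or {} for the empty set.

{D}

Variables eligible for adjustment (non-descendants of P, excluding P and M): {D}.
Backdoor paths from P to M:
  P1: P <- D -> M
  P2: P <- D -> J <- W <- M
  P3: P <- D -> J <- W -> V -> G <- M
  P4: P <- D -> J <- W -> G <- M
  P5: P <- D -> J <- G <- M
  P6: P <- D -> J <- G <- W <- M
  P7: P <- D -> J <- G <- V <- W <- M
The empty set is not sufficient: P1 (P <- D -> M) has no collider blocking it and no conditioned non-collider, so it is open.
Try {D}:
  P1: blocked at fork node D ∈ conditioning set.
  P2: blocked at fork node D ∈ conditioning set.
  P3: blocked at fork node D ∈ conditioning set.
  P4: blocked at fork node D ∈ conditioning set.
  P5: blocked at fork node D ∈ conditioning set.
  P6: blocked at fork node D ∈ conditioning set.
  P7: blocked at fork node D ∈ conditioning set.
{D} contains no descendant of P and blocks every backdoor path.
{D} is the unique smallest valid adjustment set.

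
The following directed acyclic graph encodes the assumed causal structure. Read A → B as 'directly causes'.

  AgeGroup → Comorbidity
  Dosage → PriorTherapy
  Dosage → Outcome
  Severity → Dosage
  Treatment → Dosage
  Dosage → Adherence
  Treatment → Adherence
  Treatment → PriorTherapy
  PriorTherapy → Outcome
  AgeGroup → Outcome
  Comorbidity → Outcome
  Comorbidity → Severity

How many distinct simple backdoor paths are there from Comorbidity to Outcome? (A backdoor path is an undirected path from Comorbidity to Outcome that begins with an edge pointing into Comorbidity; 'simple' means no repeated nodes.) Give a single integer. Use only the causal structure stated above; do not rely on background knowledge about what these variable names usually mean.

1

A backdoor path from Comorbidity to Outcome is any simple undirected path whose first edge points into Comorbidity (i.e. leaves Comorbidity via a parent).
Parents of Comorbidity: {AgeGroup}.
Enumerating:
  P1: Comorbidity <- AgeGroup -> Outcome
That exhausts the simple backdoor paths. Count: 1.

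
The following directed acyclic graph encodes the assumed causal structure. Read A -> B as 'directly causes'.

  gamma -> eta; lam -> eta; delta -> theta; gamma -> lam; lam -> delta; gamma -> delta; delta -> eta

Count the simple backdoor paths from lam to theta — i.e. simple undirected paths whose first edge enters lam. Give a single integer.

A backdoor path from lam to theta is any simple undirected path whose first edge points into lam (i.e. leaves lam via a parent).
Parents of lam: {gamma}.
Enumerating:
  P1: lam <- gamma -> delta -> theta
  P2: lam <- gamma -> eta <- delta -> theta
That exhausts the simple backdoor paths. Count: 2.

2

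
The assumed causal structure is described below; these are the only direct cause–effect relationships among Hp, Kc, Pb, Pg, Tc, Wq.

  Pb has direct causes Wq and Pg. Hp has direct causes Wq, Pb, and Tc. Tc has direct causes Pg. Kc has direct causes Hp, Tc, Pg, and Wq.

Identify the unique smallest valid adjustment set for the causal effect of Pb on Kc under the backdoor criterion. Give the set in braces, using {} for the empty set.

Variables eligible for adjustment (non-descendants of Pb, excluding Pb and Kc): {Pg, Tc, Wq}.
Backdoor paths from Pb to Kc:
  P1: Pb <- Pg -> Tc -> Hp <- Wq -> Kc
  P2: Pb <- Pg -> Tc -> Hp -> Kc
  P3: Pb <- Pg -> Tc -> Kc
  P4: Pb <- Pg -> Kc
  P5: Pb <- Wq -> Hp <- Tc <- Pg -> Kc
  P6: Pb <- Wq -> Hp <- Tc -> Kc
  P7: Pb <- Wq -> Hp -> Kc
  P8: Pb <- Wq -> Kc
The empty set is not sufficient: P2 (Pb <- Pg -> Tc -> Hp -> Kc) has no collider blocking it and no conditioned non-collider, so it is open.
Try {Pg, Wq}:
  P1: blocked at fork node Pg ∈ conditioning set.
  P2: blocked at fork node Pg ∈ conditioning set.
  P3: blocked at fork node Pg ∈ conditioning set.
  P4: blocked at fork node Pg ∈ conditioning set.
  P5: blocked at fork node Wq ∈ conditioning set.
  P6: blocked at fork node Wq ∈ conditioning set.
  P7: blocked at fork node Wq ∈ conditioning set.
  P8: blocked at fork node Wq ∈ conditioning set.
{Pg, Wq} contains no descendant of Pb and blocks every backdoor path.
Every element of {Pg, Wq} is needed (dropping Pg leaves P2 open; dropping Wq leaves P7 open), so no proper subset is valid.
Among all size-2 subsets of the eligible variables, only {Pg, Wq} blocks every backdoor path, so it is the unique smallest valid adjustment set.

{Pg, Wq}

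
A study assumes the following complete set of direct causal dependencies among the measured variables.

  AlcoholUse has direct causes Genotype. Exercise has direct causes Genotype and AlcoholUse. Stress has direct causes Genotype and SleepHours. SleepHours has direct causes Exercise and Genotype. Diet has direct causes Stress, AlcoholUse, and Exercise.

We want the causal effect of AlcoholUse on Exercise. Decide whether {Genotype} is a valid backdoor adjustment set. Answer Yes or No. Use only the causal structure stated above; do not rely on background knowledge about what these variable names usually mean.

Yes

Backdoor paths from AlcoholUse to Exercise (paths whose first edge points into AlcoholUse):
  P1: AlcoholUse <- Genotype -> Exercise
  P2: AlcoholUse <- Genotype -> SleepHours <- Exercise
  P3: AlcoholUse <- Genotype -> SleepHours -> Stress -> Diet <- Exercise
  P4: AlcoholUse <- Genotype -> Stress <- SleepHours <- Exercise
  P5: AlcoholUse <- Genotype -> Stress -> Diet <- Exercise
Condition 1 (no descendant of AlcoholUse in the set): holds — descendants of AlcoholUse are {Diet, Exercise, SleepHours, Stress}; none are in {Genotype}.
Condition 2 (every backdoor path blocked by {Genotype}):
  P1: blocked at fork node Genotype ∈ conditioning set.
  P2: blocked at fork node Genotype ∈ conditioning set.
  P3: blocked at fork node Genotype ∈ conditioning set.
  P4: blocked at fork node Genotype ∈ conditioning set.
  P5: blocked at fork node Genotype ∈ conditioning set.
{Genotype} satisfies the backdoor criterion.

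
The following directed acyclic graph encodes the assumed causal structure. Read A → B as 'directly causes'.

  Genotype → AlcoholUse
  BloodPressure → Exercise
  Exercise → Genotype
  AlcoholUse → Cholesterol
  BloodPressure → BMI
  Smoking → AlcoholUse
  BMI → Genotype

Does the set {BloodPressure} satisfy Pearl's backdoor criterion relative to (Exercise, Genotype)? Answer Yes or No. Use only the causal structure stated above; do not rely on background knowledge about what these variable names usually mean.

Backdoor paths from Exercise to Genotype (paths whose first edge points into Exercise):
  P1: Exercise <- BloodPressure -> BMI -> Genotype
Condition 1 (no descendant of Exercise in the set): holds — descendants of Exercise are {AlcoholUse, Cholesterol, Genotype}; none are in {BloodPressure}.
Condition 2 (every backdoor path blocked by {BloodPressure}):
  P1: blocked at fork node BloodPressure ∈ conditioning set.
{BloodPressure} satisfies the backdoor criterion.

Yes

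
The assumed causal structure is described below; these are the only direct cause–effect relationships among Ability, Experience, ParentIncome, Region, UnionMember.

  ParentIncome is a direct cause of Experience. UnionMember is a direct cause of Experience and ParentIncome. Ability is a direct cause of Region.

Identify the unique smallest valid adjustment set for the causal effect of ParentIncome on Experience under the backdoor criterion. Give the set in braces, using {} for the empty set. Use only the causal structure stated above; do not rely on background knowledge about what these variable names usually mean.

{UnionMember}

Variables eligible for adjustment (non-descendants of ParentIncome, excluding ParentIncome and Experience): {Ability, Region, UnionMember}.
Backdoor paths from ParentIncome to Experience:
  P1: ParentIncome <- UnionMember -> Experience
The empty set is not sufficient: P1 (ParentIncome <- UnionMember -> Experience) has no collider blocking it and no conditioned non-collider, so it is open.
Try {UnionMember}:
  P1: blocked at fork node UnionMember ∈ conditioning set.
{UnionMember} contains no descendant of ParentIncome and blocks every backdoor path.
No other singleton works — e.g. {Ability} leaves P1 open — so {UnionMember} is the unique smallest valid adjustment set.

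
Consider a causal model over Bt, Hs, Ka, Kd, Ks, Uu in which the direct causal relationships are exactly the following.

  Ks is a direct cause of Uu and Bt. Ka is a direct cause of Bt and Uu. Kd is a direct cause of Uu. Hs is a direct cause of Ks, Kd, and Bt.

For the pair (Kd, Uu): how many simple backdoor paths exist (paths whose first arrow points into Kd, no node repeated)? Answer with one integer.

4

A backdoor path from Kd to Uu is any simple undirected path whose first edge points into Kd (i.e. leaves Kd via a parent).
Parents of Kd: {Hs}.
Enumerating:
  P1: Kd <- Hs -> Ks -> Uu
  P2: Kd <- Hs -> Ks -> Bt <- Ka -> Uu
  P3: Kd <- Hs -> Bt <- Ka -> Uu
  P4: Kd <- Hs -> Bt <- Ks -> Uu
That exhausts the simple backdoor paths. Count: 4.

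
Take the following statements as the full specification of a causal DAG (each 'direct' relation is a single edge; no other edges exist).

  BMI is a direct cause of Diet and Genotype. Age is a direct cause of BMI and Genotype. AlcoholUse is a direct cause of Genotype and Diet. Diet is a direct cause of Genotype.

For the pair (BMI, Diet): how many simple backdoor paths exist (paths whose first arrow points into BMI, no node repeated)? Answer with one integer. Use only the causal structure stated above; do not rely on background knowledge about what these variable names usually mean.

A backdoor path from BMI to Diet is any simple undirected path whose first edge points into BMI (i.e. leaves BMI via a parent).
Parents of BMI: {Age}.
Enumerating:
  P1: BMI <- Age -> Genotype <- AlcoholUse -> Diet
  P2: BMI <- Age -> Genotype <- Diet
That exhausts the simple backdoor paths. Count: 2.

2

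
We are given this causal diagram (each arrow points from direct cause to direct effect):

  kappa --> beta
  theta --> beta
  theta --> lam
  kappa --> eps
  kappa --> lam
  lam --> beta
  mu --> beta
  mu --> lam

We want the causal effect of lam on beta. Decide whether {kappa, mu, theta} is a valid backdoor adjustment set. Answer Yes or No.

Backdoor paths from lam to beta (paths whose first edge points into lam):
  P1: lam <- theta -> beta
  P2: lam <- mu -> beta
  P3: lam <- kappa -> beta
Condition 1 (no descendant of lam in the set): holds — descendants of lam are {beta}; none are in {kappa, mu, theta}.
Condition 2 (every backdoor path blocked by {kappa, mu, theta}):
  P1: blocked at fork node theta ∈ conditioning set.
  P2: blocked at fork node mu ∈ conditioning set.
  P3: blocked at fork node kappa ∈ conditioning set.
{kappa, mu, theta} satisfies the backdoor criterion.

Yes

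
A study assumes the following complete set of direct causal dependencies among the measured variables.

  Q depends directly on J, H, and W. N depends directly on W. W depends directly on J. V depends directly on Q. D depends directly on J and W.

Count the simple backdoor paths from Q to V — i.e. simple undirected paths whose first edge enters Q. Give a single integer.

A backdoor path from Q to V is any simple undirected path whose first edge points into Q (i.e. leaves Q via a parent).
Parents of Q: {H, J, W}.
No simple path from any parent of Q reaches V without revisiting Q, so there are no backdoor paths.

0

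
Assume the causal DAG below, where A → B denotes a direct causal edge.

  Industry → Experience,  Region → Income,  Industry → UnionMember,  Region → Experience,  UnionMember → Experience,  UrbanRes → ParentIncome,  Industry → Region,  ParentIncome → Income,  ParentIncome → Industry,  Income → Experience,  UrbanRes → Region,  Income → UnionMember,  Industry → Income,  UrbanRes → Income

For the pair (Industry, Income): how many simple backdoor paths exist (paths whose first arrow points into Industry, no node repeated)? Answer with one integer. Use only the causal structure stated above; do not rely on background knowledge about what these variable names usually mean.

A backdoor path from Industry to Income is any simple undirected path whose first edge points into Industry (i.e. leaves Industry via a parent).
Parents of Industry: {ParentIncome}.
Enumerating:
  P1: Industry <- ParentIncome <- UrbanRes -> Region -> Income
  P2: Industry <- ParentIncome <- UrbanRes -> Region -> Experience <- Income
  P3: Industry <- ParentIncome <- UrbanRes -> Region -> Experience <- UnionMember <- Income
  P4: Industry <- ParentIncome <- UrbanRes -> Income
  P5: Industry <- ParentIncome -> Income
That exhausts the simple backdoor paths. Count: 5.

5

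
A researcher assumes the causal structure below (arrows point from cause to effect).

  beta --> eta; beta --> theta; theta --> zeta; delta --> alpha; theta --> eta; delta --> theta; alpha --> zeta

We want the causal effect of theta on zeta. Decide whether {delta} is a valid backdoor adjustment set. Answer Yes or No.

Yes

Backdoor paths from theta to zeta (paths whose first edge points into theta):
  P1: theta <- delta -> alpha -> zeta
Condition 1 (no descendant of theta in the set): holds — descendants of theta are {eta, zeta}; none are in {delta}.
Condition 2 (every backdoor path blocked by {delta}):
  P1: blocked at fork node delta ∈ conditioning set.
{delta} satisfies the backdoor criterion.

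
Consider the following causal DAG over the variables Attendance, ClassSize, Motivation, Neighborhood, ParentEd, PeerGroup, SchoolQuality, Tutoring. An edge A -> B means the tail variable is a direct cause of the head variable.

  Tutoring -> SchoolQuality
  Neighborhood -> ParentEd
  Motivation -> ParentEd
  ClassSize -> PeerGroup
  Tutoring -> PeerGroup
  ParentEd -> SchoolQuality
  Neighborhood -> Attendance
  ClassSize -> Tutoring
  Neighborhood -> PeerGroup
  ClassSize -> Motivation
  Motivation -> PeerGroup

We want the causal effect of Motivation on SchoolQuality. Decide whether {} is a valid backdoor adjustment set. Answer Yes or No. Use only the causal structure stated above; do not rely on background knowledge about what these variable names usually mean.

Backdoor paths from Motivation to SchoolQuality (paths whose first edge points into Motivation):
  P1: Motivation <- ClassSize -> Tutoring -> PeerGroup <- Neighborhood -> ParentEd -> SchoolQuality
  P2: Motivation <- ClassSize -> Tutoring -> SchoolQuality
  P3: Motivation <- ClassSize -> PeerGroup <- Tutoring -> SchoolQuality
  P4: Motivation <- ClassSize -> PeerGroup <- Neighborhood -> ParentEd -> SchoolQuality
Condition 1 (no descendant of Motivation in the set): holds — descendants of Motivation are {ParentEd, PeerGroup, SchoolQuality}; none are in {}.
Condition 2 (every backdoor path blocked by {}):
  P1: blocked at collider PeerGroup (neither it nor any descendant is in the conditioning set).
  P2: open — no interior node is in the conditioning set.
  P3: blocked at collider PeerGroup (neither it nor any descendant is in the conditioning set).
  P4: blocked at collider PeerGroup (neither it nor any descendant is in the conditioning set).
{} does not satisfy the backdoor criterion.

No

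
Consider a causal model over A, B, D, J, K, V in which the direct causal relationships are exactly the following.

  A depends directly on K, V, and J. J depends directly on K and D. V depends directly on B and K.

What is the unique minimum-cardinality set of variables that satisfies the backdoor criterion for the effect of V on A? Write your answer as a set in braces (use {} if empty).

Variables eligible for adjustment (non-descendants of V, excluding V and A): {B, D, J, K}.
Backdoor paths from V to A:
  P1: V <- K -> J -> A
  P2: V <- K -> A
The empty set is not sufficient: P1 (V <- K -> J -> A) has no collider blocking it and no conditioned non-collider, so it is open.
Try {K}:
  P1: blocked at fork node K ∈ conditioning set.
  P2: blocked at fork node K ∈ conditioning set.
{K} contains no descendant of V and blocks every backdoor path.
No other singleton works — e.g. {B} leaves P1 open — so {K} is the unique smallest valid adjustment set.

{K}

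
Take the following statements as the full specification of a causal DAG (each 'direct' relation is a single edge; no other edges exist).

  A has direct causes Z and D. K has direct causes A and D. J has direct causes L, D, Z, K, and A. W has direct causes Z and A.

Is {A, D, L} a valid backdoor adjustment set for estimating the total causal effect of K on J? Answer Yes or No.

Backdoor paths from K to J (paths whose first edge points into K):
  P1: K <- D -> A <- Z -> J
  P2: K <- D -> A -> W <- Z -> J
  P3: K <- D -> A -> J
  P4: K <- D -> J
  P5: K <- A <- D -> J
  P6: K <- A <- Z -> J
  P7: K <- A -> W <- Z -> J
  P8: K <- A -> J
Condition 1 (no descendant of K in the set): holds — descendants of K are {J}; none are in {A, D, L}.
Condition 2 (every backdoor path blocked by {A, D, L}):
  P1: blocked at fork node D ∈ conditioning set.
  P2: blocked at fork node D ∈ conditioning set.
  P3: blocked at fork node D ∈ conditioning set.
  P4: blocked at fork node D ∈ conditioning set.
  P5: blocked at chain node A ∈ conditioning set.
  P6: blocked at chain node A ∈ conditioning set.
  P7: blocked at fork node A ∈ conditioning set.
  P8: blocked at fork node A ∈ conditioning set.
{A, D, L} satisfies the backdoor criterion.

Yes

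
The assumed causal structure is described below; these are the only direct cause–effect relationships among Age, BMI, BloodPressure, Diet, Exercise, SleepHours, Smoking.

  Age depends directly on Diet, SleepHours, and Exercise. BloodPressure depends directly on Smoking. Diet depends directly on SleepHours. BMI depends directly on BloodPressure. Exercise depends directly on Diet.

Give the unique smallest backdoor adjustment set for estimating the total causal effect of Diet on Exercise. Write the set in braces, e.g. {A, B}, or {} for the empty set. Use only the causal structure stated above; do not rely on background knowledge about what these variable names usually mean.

{}

Variables eligible for adjustment (non-descendants of Diet, excluding Diet and Exercise): {BMI, BloodPressure, SleepHours, Smoking}.
Backdoor paths from Diet to Exercise:
  P1: Diet <- SleepHours -> Age <- Exercise
Each backdoor path contains an unconditioned collider, so every path is already blocked with the empty conditioning set:
  P1: blocked at collider Age (neither it nor any descendant is in the conditioning set).
The empty set is therefore the unique smallest valid set.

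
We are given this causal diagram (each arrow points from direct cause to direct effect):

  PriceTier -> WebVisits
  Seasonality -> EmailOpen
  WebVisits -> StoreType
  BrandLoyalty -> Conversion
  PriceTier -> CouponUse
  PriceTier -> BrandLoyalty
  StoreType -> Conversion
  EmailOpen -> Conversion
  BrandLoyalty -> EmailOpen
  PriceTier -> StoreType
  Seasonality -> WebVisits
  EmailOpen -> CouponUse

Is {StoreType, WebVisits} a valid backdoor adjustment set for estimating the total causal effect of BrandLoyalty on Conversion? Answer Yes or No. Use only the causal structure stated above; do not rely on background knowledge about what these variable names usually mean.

Backdoor paths from BrandLoyalty to Conversion (paths whose first edge points into BrandLoyalty):
  P1: BrandLoyalty <- PriceTier -> WebVisits <- Seasonality -> EmailOpen -> Conversion
  P2: BrandLoyalty <- PriceTier -> WebVisits -> StoreType -> Conversion
  P3: BrandLoyalty <- PriceTier -> StoreType <- WebVisits <- Seasonality -> EmailOpen -> Conversion
  P4: BrandLoyalty <- PriceTier -> StoreType -> Conversion
  P5: BrandLoyalty <- PriceTier -> CouponUse <- EmailOpen <- Seasonality -> WebVisits -> StoreType -> Conversion
  P6: BrandLoyalty <- PriceTier -> CouponUse <- EmailOpen -> Conversion
Condition 1 (no descendant of BrandLoyalty in the set): holds — descendants of BrandLoyalty are {Conversion, CouponUse, EmailOpen}; none are in {StoreType, WebVisits}.
Condition 2 (every backdoor path blocked by {StoreType, WebVisits}):
  P1: open — collider(s) WebVisits are conditioned on (or have a conditioned descendant) and no non-collider on the path is in the set.
  P2: blocked at chain node WebVisits ∈ conditioning set.
  P3: blocked at chain node WebVisits ∈ conditioning set.
  P4: blocked at chain node StoreType ∈ conditioning set.
  P5: blocked at collider CouponUse (neither it nor any descendant is in the conditioning set).
  P6: blocked at collider CouponUse (neither it nor any descendant is in the conditioning set).
{StoreType, WebVisits} does not satisfy the backdoor criterion.

No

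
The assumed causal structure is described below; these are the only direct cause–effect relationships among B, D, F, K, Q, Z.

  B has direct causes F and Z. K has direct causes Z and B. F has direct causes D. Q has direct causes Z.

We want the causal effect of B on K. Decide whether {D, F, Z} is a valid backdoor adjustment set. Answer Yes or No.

Yes

Backdoor paths from B to K (paths whose first edge points into B):
  P1: B <- Z -> K
Condition 1 (no descendant of B in the set): holds — descendants of B are {K}; none are in {D, F, Z}.
Condition 2 (every backdoor path blocked by {D, F, Z}):
  P1: blocked at fork node Z ∈ conditioning set.
{D, F, Z} satisfies the backdoor criterion.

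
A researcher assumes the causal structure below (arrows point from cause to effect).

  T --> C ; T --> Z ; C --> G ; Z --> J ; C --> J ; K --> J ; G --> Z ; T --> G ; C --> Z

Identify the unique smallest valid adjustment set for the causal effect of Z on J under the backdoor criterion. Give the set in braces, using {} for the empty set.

Variables eligible for adjustment (non-descendants of Z, excluding Z and J): {C, G, K, T}.
Backdoor paths from Z to J:
  P1: Z <- T -> C -> J
  P2: Z <- T -> G <- C -> J
  P3: Z <- C -> J
  P4: Z <- G <- T -> C -> J
  P5: Z <- G <- C -> J
The empty set is not sufficient: P1 (Z <- T -> C -> J) has no collider blocking it and no conditioned non-collider, so it is open.
Try {C}:
  P1: blocked at chain node C ∈ conditioning set.
  P2: blocked at collider G (neither it nor any descendant is in the conditioning set).
  P3: blocked at fork node C ∈ conditioning set.
  P4: blocked at chain node C ∈ conditioning set.
  P5: blocked at fork node C ∈ conditioning set.
{C} contains no descendant of Z and blocks every backdoor path.
No other singleton works — e.g. {T} leaves P3 open — so {C} is the unique smallest valid adjustment set.

{C}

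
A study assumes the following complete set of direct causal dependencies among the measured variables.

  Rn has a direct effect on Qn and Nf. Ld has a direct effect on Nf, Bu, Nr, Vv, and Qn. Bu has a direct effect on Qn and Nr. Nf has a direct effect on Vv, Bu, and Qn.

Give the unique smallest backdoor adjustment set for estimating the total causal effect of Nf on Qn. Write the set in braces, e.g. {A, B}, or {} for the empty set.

Variables eligible for adjustment (non-descendants of Nf, excluding Nf and Qn): {Ld, Rn}.
Backdoor paths from Nf to Qn:
  P1: Nf <- Rn -> Qn
  P2: Nf <- Ld -> Bu -> Qn
  P3: Nf <- Ld -> Nr <- Bu -> Qn
  P4: Nf <- Ld -> Qn
The empty set is not sufficient: P1 (Nf <- Rn -> Qn) has no collider blocking it and no conditioned non-collider, so it is open.
Try {Ld, Rn}:
  P1: blocked at fork node Rn ∈ conditioning set.
  P2: blocked at fork node Ld ∈ conditioning set.
  P3: blocked at fork node Ld ∈ conditioning set.
  P4: blocked at fork node Ld ∈ conditioning set.
{Ld, Rn} contains no descendant of Nf and blocks every backdoor path.
Every element of {Ld, Rn} is needed (dropping Ld leaves P2 open; dropping Rn leaves P1 open), so no proper subset is valid.
Among all size-2 subsets of the eligible variables, only {Ld, Rn} blocks every backdoor path, so it is the unique smallest valid adjustment set.

{Ld, Rn}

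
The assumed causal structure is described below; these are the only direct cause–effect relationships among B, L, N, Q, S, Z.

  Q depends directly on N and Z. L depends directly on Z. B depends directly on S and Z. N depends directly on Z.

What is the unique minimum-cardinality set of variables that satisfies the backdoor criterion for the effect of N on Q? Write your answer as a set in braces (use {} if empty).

{Z}

Variables eligible for adjustment (non-descendants of N, excluding N and Q): {B, L, S, Z}.
Backdoor paths from N to Q:
  P1: N <- Z -> Q
The empty set is not sufficient: P1 (N <- Z -> Q) has no collider blocking it and no conditioned non-collider, so it is open.
Try {Z}:
  P1: blocked at fork node Z ∈ conditioning set.
{Z} contains no descendant of N and blocks every backdoor path.
No other singleton works — e.g. {S} leaves P1 open — so {Z} is the unique smallest valid adjustment set.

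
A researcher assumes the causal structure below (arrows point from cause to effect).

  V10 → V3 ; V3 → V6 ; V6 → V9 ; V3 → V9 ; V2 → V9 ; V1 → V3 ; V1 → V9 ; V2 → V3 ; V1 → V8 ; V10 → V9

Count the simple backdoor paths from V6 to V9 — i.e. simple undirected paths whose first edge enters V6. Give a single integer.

4

A backdoor path from V6 to V9 is any simple undirected path whose first edge points into V6 (i.e. leaves V6 via a parent).
Parents of V6: {V3}.
Enumerating:
  P1: V6 <- V3 <- V2 -> V9
  P2: V6 <- V3 <- V10 -> V9
  P3: V6 <- V3 <- V1 -> V9
  P4: V6 <- V3 -> V9
That exhausts the simple backdoor paths. Count: 4.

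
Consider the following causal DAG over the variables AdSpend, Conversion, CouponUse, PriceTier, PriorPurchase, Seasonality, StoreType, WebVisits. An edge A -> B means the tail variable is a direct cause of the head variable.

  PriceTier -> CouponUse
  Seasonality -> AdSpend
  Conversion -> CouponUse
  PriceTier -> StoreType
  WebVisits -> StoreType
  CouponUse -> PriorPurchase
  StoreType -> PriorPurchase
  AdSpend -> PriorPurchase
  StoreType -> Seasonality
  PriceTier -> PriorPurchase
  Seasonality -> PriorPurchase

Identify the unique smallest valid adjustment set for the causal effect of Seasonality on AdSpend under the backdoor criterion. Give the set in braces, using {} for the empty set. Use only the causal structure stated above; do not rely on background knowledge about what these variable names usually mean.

Variables eligible for adjustment (non-descendants of Seasonality, excluding Seasonality and AdSpend): {Conversion, CouponUse, PriceTier, StoreType, WebVisits}.
Backdoor paths from Seasonality to AdSpend:
  P1: Seasonality <- StoreType <- PriceTier -> CouponUse -> PriorPurchase <- AdSpend
  P2: Seasonality <- StoreType <- PriceTier -> PriorPurchase <- AdSpend
  P3: Seasonality <- StoreType -> PriorPurchase <- AdSpend
Each backdoor path contains an unconditioned collider, so every path is already blocked with the empty conditioning set:
  P1: blocked at collider PriorPurchase (neither it nor any descendant is in the conditioning set).
  P2: blocked at collider PriorPurchase (neither it nor any descendant is in the conditioning set).
  P3: blocked at collider PriorPurchase (neither it nor any descendant is in the conditioning set).
The empty set is therefore the unique smallest valid set.

{}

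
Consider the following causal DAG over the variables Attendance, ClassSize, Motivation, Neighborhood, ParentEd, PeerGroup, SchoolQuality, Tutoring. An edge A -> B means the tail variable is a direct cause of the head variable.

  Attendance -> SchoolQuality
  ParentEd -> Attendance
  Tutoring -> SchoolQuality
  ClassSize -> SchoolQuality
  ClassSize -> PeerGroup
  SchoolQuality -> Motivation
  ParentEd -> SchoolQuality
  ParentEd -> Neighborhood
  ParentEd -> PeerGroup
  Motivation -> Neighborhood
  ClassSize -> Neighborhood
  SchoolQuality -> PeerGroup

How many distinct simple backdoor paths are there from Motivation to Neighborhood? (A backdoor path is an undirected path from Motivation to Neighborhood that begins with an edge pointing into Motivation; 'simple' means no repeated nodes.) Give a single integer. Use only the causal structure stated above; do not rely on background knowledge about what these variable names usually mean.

A backdoor path from Motivation to Neighborhood is any simple undirected path whose first edge points into Motivation (i.e. leaves Motivation via a parent).
Parents of Motivation: {SchoolQuality}.
Enumerating:
  P1: Motivation <- SchoolQuality <- ParentEd -> PeerGroup <- ClassSize -> Neighborhood
  P2: Motivation <- SchoolQuality <- ParentEd -> Neighborhood
  P3: Motivation <- SchoolQuality <- Attendance <- ParentEd -> PeerGroup <- ClassSize -> Neighborhood
  P4: Motivation <- SchoolQuality <- Attendance <- ParentEd -> Neighborhood
  P5: Motivation <- SchoolQuality <- ClassSize -> PeerGroup <- ParentEd -> Neighborhood
  P6: Motivation <- SchoolQuality <- ClassSize -> Neighborhood
  P7: Motivation <- SchoolQuality -> PeerGroup <- ParentEd -> Neighborhood
  P8: Motivation <- SchoolQuality -> PeerGroup <- ClassSize -> Neighborhood
That exhausts the simple backdoor paths. Count: 8.

8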